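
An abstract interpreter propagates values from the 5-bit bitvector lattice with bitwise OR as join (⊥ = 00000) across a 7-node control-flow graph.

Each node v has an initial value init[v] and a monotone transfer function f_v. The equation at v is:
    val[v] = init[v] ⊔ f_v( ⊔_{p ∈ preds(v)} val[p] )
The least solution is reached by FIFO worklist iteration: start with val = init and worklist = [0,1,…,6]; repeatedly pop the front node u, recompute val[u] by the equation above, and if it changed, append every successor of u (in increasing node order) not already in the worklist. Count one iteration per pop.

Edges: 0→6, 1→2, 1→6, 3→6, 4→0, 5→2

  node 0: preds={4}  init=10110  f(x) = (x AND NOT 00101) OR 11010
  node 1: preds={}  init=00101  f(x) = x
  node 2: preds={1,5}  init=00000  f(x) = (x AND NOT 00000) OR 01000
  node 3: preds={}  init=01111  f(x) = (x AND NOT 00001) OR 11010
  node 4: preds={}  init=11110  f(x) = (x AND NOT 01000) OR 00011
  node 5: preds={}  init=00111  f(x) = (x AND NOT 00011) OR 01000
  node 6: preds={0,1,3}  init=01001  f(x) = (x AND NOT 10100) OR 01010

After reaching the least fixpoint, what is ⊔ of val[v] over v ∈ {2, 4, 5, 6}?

Iteration log — 9 steps:
  step 1. node 0  ⊔preds=11110  new=11110  old=10110  +wl: 
  step 2. node 1  ⊔preds=00000  new=00101  stable
  step 3. node 2  ⊔preds=00111  new=01111  old=00000  +wl: 
  step 4. node 3  ⊔preds=00000  new=11111  old=01111  +wl: 
  step 5. node 4  ⊔preds=00000  new=11111  old=11110  +wl: 0
  step 6. node 5  ⊔preds=00000  new=01111  old=00111  +wl: 2
  step 7. node 6  ⊔preds=11111  new=01011  old=01001  +wl: 
  step 8. node 0  ⊔preds=11111  new=11110  stable
  step 9. node 2  ⊔preds=01111  new=01111  stable

Least fixpoint reached:
  node 0: 11110
  node 1: 00101
  node 2: 01111
  node 3: 11111
  node 4: 11111
  node 5: 01111
  node 6: 01011

11111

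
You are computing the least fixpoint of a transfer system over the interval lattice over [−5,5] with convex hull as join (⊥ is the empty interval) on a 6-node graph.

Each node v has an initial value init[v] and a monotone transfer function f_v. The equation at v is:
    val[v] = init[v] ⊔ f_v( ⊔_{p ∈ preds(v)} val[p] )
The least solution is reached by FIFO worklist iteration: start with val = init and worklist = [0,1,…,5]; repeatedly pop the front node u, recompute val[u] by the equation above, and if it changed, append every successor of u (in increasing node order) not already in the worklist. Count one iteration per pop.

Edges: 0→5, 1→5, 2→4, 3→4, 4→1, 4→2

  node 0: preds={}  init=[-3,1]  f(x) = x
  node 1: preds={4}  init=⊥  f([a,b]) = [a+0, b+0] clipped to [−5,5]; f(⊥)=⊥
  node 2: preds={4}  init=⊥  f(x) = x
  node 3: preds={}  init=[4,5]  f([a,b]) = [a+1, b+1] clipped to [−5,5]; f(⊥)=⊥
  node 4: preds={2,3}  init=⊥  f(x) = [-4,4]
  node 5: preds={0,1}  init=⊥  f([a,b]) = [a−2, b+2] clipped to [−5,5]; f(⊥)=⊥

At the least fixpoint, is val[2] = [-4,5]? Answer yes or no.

Iteration log — 10 steps:
  step 1. node 0  ⊔preds=⊥  new=[-3,1]  stable
  step 2. node 1  ⊔preds=⊥  new=⊥  stable
  step 3. node 2  ⊔preds=⊥  new=⊥  stable
  step 4. node 3  ⊔preds=⊥  new=[4,5]  stable
  step 5. node 4  ⊔preds=[4,5]  new=[-4,4]  old=⊥  +wl: 1,2
  step 6. node 5  ⊔preds=[-3,1]  new=[-5,3]  old=⊥  +wl: 
  step 7. node 1  ⊔preds=[-4,4]  new=[-4,4]  old=⊥  +wl: 5
  step 8. node 2  ⊔preds=[-4,4]  new=[-4,4]  old=⊥  +wl: 4
  step 9. node 5  ⊔preds=[-4,4]  new=[-5,5]  old=[-5,3]  +wl: 
  step 10. node 4  ⊔preds=[-4,5]  new=[-4,4]  stable

Least fixpoint reached:
  node 0: [-3,1]
  node 1: [-4,4]
  node 2: [-4,4]
  node 3: [4,5]
  node 4: [-4,4]
  node 5: [-5,5]

no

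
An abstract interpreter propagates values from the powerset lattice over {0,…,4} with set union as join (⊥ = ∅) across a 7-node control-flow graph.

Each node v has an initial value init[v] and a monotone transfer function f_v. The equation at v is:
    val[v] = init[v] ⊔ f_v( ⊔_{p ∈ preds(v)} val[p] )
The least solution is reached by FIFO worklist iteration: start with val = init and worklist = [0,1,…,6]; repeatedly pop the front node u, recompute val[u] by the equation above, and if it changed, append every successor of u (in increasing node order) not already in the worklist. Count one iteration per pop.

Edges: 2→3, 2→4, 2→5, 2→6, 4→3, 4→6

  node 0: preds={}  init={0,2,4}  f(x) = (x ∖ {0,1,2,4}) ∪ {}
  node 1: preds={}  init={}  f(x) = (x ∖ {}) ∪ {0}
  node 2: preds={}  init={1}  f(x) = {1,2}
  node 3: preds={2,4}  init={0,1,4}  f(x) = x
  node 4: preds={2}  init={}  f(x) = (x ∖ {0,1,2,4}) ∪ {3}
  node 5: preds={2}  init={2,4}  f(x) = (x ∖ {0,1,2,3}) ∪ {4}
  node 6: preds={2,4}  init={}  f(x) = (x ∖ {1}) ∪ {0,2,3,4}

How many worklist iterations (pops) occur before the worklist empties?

8

Iteration log — 8 steps:
  step 1. node 0  ⊔preds={}  new={0,2,4}  stable
  step 2. node 1  ⊔preds={}  new={0}  old={}  +wl: 
  step 3. node 2  ⊔preds={}  new={1,2}  old={1}  +wl: 
  step 4. node 3  ⊔preds={1,2}  new={0,1,2,4}  old={0,1,4}  +wl: 
  step 5. node 4  ⊔preds={1,2}  new={3}  old={}  +wl: 3
  step 6. node 5  ⊔preds={1,2}  new={2,4}  stable
  step 7. node 6  ⊔preds={1,2,3}  new={0,2,3,4}  old={}  +wl: 
  step 8. node 3  ⊔preds={1,2,3}  new={0,1,2,3,4}  old={0,1,2,4}  +wl: 

Least fixpoint reached:
  node 0: {0,2,4}
  node 1: {0}
  node 2: {1,2}
  node 3: {0,1,2,3,4}
  node 4: {3}
  node 5: {2,4}
  node 6: {0,2,3,4}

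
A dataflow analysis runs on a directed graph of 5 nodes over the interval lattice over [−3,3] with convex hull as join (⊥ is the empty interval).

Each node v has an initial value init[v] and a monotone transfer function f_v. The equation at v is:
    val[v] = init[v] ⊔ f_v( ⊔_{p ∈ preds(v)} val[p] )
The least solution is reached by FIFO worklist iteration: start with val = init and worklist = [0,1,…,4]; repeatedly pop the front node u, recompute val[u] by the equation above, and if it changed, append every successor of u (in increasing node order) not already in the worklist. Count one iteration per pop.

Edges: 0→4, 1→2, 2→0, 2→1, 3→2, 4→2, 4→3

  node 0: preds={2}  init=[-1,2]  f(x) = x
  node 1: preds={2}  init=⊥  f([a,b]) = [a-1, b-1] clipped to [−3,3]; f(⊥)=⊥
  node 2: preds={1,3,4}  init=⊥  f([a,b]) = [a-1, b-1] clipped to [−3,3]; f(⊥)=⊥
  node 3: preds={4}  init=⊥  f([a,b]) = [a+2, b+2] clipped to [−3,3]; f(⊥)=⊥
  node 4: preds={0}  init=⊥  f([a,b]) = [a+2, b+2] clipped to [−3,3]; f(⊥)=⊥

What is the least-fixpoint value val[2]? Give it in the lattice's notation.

Worklist (22 pops):
  #1 pop 0: in=⊥ → [-1,2] (no change)
  #2 pop 1: in=⊥ → ⊥ (no change)
  #3 pop 2: in=⊥ → ⊥ (no change)
  #4 pop 3: in=⊥ → ⊥ (no change)
  #5 pop 4: in=[-1,2] → [1,3] (was ⊥); enqueue [2,3]
  #6 pop 2: in=[1,3] → [0,2] (was ⊥); enqueue [0,1]
  #7 pop 3: in=[1,3] → [3,3] (was ⊥); enqueue [2]
  #8 pop 0: in=[0,2] → [-1,2] (no change)
  #9 pop 1: in=[0,2] → [-1,1] (was ⊥); enqueue []
  #10 pop 2: in=[-1,3] → [-2,2] (was [0,2]); enqueue [0,1]
  #11 pop 0: in=[-2,2] → [-2,2] (was [-1,2]); enqueue [4]
  #12 pop 1: in=[-2,2] → [-3,1] (was [-1,1]); enqueue [2]
  #13 pop 4: in=[-2,2] → [0,3] (was [1,3]); enqueue [3]
  #14 pop 2: in=[-3,3] → [-3,2] (was [-2,2]); enqueue [0,1]
  #15 pop 3: in=[0,3] → [2,3] (was [3,3]); enqueue [2]
  #16 pop 0: in=[-3,2] → [-3,2] (was [-2,2]); enqueue [4]
  #17 pop 1: in=[-3,2] → [-3,1] (no change)
  #18 pop 2: in=[-3,3] → [-3,2] (no change)
  #19 pop 4: in=[-3,2] → [-1,3] (was [0,3]); enqueue [2,3]
  #20 pop 2: in=[-3,3] → [-3,2] (no change)
  #21 pop 3: in=[-1,3] → [1,3] (was [2,3]); enqueue [2]
  #22 pop 2: in=[-3,3] → [-3,2] (no change)

Fixpoint:
  val[0] = [-3,2]
  val[1] = [-3,1]
  val[2] = [-3,2]
  val[3] = [1,3]
  val[4] = [-1,3]

[-3,2]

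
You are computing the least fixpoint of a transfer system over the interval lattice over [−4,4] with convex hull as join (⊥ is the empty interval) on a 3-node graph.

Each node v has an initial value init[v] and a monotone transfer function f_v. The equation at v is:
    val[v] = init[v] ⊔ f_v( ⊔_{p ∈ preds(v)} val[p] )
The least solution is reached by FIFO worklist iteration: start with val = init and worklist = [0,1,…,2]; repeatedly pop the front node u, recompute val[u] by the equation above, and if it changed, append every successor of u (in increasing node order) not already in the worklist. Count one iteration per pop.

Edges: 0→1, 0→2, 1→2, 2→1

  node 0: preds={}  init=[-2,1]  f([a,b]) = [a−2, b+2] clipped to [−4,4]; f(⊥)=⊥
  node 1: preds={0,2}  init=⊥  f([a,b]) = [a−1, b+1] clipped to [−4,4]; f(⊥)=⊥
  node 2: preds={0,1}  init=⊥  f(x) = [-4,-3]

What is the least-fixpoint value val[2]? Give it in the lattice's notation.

Trace (5 dequeues):
  [1] u=0 | in ⊥ | out [-2,1] | ==
  [2] u=1 | in [-2,1] | out [-3,2] | prev ⊥ | push {}
  [3] u=2 | in [-3,2] | out [-4,-3] | prev ⊥ | push {1}
  [4] u=1 | in [-4,1] | out [-4,2] | prev [-3,2] | push {2}
  [5] u=2 | in [-4,2] | out [-4,-3] | ==

Converged values:
  [0] [-2,1]
  [1] [-4,2]
  [2] [-4,-3]

[-4,-3]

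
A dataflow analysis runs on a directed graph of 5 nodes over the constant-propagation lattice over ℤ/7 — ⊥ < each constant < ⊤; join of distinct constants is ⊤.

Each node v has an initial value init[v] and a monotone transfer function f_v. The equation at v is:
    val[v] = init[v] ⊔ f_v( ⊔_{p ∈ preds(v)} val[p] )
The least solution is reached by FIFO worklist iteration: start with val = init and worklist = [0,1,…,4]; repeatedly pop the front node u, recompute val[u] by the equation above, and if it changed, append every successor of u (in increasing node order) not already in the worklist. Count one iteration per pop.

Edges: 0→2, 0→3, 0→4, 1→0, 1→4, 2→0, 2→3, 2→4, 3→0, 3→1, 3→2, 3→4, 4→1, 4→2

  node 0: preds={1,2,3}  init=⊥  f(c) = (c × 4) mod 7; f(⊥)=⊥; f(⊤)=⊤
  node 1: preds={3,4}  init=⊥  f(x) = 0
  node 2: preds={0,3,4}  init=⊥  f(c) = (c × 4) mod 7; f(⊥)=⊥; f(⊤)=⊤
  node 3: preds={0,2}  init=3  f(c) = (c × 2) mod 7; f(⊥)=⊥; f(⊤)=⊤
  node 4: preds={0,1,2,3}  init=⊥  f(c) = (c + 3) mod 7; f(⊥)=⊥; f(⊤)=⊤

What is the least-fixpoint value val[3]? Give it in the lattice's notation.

Trace (10 dequeues):
  [1] u=0 | in 3 | out 5 | prev ⊥ | push {}
  [2] u=1 | in 3 | out 0 | prev ⊥ | push {0}
  [3] u=2 | in ⊤ | out ⊤ | prev ⊥ | push {}
  [4] u=3 | in ⊤ | out ⊤ | prev 3 | push {1,2}
  [5] u=4 | in ⊤ | out ⊤ | prev ⊥ | push {}
  [6] u=0 | in ⊤ | out ⊤ | prev 5 | push {3,4}
  [7] u=1 | in ⊤ | out 0 | ==
  [8] u=2 | in ⊤ | out ⊤ | ==
  [9] u=3 | in ⊤ | out ⊤ | ==
  [10] u=4 | in ⊤ | out ⊤ | ==

Converged values:
  [0] ⊤
  [1] 0
  [2] ⊤
  [3] ⊤
  [4] ⊤

⊤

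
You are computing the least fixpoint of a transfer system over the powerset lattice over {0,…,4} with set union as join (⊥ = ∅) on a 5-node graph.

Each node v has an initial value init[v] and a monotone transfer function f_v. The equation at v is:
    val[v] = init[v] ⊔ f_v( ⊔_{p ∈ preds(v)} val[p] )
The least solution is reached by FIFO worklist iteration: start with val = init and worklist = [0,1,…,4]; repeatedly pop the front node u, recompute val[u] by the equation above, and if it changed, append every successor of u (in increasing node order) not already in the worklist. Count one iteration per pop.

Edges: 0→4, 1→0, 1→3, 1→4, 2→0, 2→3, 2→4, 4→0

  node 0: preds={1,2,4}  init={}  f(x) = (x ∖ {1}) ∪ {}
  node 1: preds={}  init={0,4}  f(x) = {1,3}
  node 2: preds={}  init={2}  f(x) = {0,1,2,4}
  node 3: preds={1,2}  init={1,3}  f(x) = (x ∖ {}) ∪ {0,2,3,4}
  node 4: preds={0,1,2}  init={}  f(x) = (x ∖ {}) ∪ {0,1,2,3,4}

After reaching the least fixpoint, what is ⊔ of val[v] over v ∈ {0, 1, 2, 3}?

{0,1,2,3,4}

Worklist (7 pops):
  #1 pop 0: in={0,2,4} → {0,2,4} (was {}); enqueue []
  #2 pop 1: in={} → {0,1,3,4} (was {0,4}); enqueue [0]
  #3 pop 2: in={} → {0,1,2,4} (was {2}); enqueue []
  #4 pop 3: in={0,1,2,3,4} → {0,1,2,3,4} (was {1,3}); enqueue []
  #5 pop 4: in={0,1,2,3,4} → {0,1,2,3,4} (was {}); enqueue []
  #6 pop 0: in={0,1,2,3,4} → {0,2,3,4} (was {0,2,4}); enqueue [4]
  #7 pop 4: in={0,1,2,3,4} → {0,1,2,3,4} (no change)

Fixpoint:
  val[0] = {0,2,3,4}
  val[1] = {0,1,3,4}
  val[2] = {0,1,2,4}
  val[3] = {0,1,2,3,4}
  val[4] = {0,1,2,3,4}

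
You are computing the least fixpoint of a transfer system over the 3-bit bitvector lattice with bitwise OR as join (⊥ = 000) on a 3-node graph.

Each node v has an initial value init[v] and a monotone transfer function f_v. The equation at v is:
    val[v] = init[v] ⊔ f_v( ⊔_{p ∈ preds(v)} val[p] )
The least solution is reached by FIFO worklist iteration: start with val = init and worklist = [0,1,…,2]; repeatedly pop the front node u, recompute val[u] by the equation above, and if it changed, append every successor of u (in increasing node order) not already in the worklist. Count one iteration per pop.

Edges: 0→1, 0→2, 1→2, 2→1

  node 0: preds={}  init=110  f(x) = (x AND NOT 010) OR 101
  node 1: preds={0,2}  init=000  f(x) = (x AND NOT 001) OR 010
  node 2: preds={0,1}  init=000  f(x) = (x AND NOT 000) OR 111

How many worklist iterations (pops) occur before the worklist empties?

Worklist (4 pops):
  #1 pop 0: in=000 → 111 (was 110); enqueue []
  #2 pop 1: in=111 → 110 (was 000); enqueue []
  #3 pop 2: in=111 → 111 (was 000); enqueue [1]
  #4 pop 1: in=111 → 110 (no change)

Fixpoint:
  val[0] = 111
  val[1] = 110
  val[2] = 111

4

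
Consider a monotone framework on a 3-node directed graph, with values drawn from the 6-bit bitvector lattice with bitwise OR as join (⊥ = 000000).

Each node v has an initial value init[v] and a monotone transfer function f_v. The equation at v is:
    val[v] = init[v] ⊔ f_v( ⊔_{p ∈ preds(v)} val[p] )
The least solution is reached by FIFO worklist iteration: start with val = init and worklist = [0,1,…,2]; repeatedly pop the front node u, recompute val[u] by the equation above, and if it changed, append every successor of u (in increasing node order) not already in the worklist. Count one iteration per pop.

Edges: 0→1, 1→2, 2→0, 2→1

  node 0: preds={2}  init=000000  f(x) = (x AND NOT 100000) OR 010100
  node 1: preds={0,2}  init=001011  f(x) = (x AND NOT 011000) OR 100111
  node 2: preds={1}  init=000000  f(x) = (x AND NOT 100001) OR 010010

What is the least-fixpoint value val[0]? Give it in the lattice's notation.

Worklist (5 pops):
  #1 pop 0: in=000000 → 010100 (was 000000); enqueue []
  #2 pop 1: in=010100 → 101111 (was 001011); enqueue []
  #3 pop 2: in=101111 → 011110 (was 000000); enqueue [0,1]
  #4 pop 0: in=011110 → 011110 (was 010100); enqueue []
  #5 pop 1: in=011110 → 101111 (no change)

Fixpoint:
  val[0] = 011110
  val[1] = 101111
  val[2] = 011110

011110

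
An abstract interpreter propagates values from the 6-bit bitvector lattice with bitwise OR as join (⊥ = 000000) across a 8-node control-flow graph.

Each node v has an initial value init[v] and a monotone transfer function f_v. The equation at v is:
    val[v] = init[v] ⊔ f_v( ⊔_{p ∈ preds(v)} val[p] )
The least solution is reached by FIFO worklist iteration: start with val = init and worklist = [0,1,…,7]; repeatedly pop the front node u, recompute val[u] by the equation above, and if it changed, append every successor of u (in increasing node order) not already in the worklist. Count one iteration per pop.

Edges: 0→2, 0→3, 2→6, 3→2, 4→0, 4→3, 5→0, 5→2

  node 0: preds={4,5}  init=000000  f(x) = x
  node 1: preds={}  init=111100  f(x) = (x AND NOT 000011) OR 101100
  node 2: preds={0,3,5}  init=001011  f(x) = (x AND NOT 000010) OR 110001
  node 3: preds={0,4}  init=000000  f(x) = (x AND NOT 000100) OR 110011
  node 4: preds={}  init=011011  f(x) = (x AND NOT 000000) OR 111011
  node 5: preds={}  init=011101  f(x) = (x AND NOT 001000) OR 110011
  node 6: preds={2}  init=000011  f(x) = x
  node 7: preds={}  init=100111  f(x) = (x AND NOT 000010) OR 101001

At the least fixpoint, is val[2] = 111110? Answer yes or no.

no

Trace (12 dequeues):
  [1] u=0 | in 011111 | out 011111 | prev 000000 | push {}
  [2] u=1 | in 000000 | out 111100 | ==
  [3] u=2 | in 011111 | out 111111 | prev 001011 | push {}
  [4] u=3 | in 011111 | out 111011 | prev 000000 | push {2}
  [5] u=4 | in 000000 | out 111011 | prev 011011 | push {0,3}
  [6] u=5 | in 000000 | out 111111 | prev 011101 | push {}
  [7] u=6 | in 111111 | out 111111 | prev 000011 | push {}
  [8] u=7 | in 000000 | out 101111 | prev 100111 | push {}
  [9] u=2 | in 111111 | out 111111 | ==
  [10] u=0 | in 111111 | out 111111 | prev 011111 | push {2}
  [11] u=3 | in 111111 | out 111011 | ==
  [12] u=2 | in 111111 | out 111111 | ==

Converged values:
  [0] 111111
  [1] 111100
  [2] 111111
  [3] 111011
  [4] 111011
  [5] 111111
  [6] 111111
  [7] 101111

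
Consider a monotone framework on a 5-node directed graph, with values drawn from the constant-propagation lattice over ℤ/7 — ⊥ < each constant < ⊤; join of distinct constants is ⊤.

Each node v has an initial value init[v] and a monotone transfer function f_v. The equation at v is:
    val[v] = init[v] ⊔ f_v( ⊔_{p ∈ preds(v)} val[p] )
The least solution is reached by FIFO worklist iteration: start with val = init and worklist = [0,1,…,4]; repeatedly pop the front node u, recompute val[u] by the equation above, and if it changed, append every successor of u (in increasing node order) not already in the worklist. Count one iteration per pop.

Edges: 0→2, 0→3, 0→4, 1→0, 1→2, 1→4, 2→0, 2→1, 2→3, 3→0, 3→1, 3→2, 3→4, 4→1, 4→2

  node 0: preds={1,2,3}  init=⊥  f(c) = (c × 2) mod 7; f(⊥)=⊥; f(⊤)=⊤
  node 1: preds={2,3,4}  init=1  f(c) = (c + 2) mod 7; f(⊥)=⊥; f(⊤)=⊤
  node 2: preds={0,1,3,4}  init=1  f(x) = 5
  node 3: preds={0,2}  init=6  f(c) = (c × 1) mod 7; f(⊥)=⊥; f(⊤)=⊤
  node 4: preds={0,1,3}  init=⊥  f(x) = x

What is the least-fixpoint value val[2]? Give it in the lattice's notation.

⊤

Iteration log — 8 steps:
  step 1. node 0  ⊔preds=⊤  new=⊤  old=⊥  +wl: 
  step 2. node 1  ⊔preds=⊤  new=⊤  old=1  +wl: 0
  step 3. node 2  ⊔preds=⊤  new=⊤  old=1  +wl: 1
  step 4. node 3  ⊔preds=⊤  new=⊤  old=6  +wl: 2
  step 5. node 4  ⊔preds=⊤  new=⊤  old=⊥  +wl: 
  step 6. node 0  ⊔preds=⊤  new=⊤  stable
  step 7. node 1  ⊔preds=⊤  new=⊤  stable
  step 8. node 2  ⊔preds=⊤  new=⊤  stable

Least fixpoint reached:
  node 0: ⊤
  node 1: ⊤
  node 2: ⊤
  node 3: ⊤
  node 4: ⊤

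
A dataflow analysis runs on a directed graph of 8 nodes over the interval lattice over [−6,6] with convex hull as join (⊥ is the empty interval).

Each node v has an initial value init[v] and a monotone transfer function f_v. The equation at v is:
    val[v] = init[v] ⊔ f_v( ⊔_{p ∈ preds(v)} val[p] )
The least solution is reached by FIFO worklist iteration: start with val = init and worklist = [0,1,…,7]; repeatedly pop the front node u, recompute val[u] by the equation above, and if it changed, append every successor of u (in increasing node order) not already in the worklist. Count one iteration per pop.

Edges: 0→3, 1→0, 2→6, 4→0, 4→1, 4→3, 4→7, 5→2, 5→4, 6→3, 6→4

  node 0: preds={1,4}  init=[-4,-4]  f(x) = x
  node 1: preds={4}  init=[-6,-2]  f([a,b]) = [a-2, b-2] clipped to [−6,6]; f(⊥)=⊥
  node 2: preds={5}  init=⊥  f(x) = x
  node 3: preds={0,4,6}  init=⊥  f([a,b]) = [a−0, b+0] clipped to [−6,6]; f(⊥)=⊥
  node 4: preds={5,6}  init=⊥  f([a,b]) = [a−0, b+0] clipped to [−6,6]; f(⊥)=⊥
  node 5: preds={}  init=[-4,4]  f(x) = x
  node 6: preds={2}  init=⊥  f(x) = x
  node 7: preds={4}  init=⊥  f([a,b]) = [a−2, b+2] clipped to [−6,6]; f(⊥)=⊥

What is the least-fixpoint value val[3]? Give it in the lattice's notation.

Worklist (13 pops):
  #1 pop 0: in=[-6,-2] → [-6,-2] (was [-4,-4]); enqueue []
  #2 pop 1: in=⊥ → [-6,-2] (no change)
  #3 pop 2: in=[-4,4] → [-4,4] (was ⊥); enqueue []
  #4 pop 3: in=[-6,-2] → [-6,-2] (was ⊥); enqueue []
  #5 pop 4: in=[-4,4] → [-4,4] (was ⊥); enqueue [0,1,3]
  #6 pop 5: in=⊥ → [-4,4] (no change)
  #7 pop 6: in=[-4,4] → [-4,4] (was ⊥); enqueue [4]
  #8 pop 7: in=[-4,4] → [-6,6] (was ⊥); enqueue []
  #9 pop 0: in=[-6,4] → [-6,4] (was [-6,-2]); enqueue []
  #10 pop 1: in=[-4,4] → [-6,2] (was [-6,-2]); enqueue [0]
  #11 pop 3: in=[-6,4] → [-6,4] (was [-6,-2]); enqueue []
  #12 pop 4: in=[-4,4] → [-4,4] (no change)
  #13 pop 0: in=[-6,4] → [-6,4] (no change)

Fixpoint:
  val[0] = [-6,4]
  val[1] = [-6,2]
  val[2] = [-4,4]
  val[3] = [-6,4]
  val[4] = [-4,4]
  val[5] = [-4,4]
  val[6] = [-4,4]
  val[7] = [-6,6]

[-6,4]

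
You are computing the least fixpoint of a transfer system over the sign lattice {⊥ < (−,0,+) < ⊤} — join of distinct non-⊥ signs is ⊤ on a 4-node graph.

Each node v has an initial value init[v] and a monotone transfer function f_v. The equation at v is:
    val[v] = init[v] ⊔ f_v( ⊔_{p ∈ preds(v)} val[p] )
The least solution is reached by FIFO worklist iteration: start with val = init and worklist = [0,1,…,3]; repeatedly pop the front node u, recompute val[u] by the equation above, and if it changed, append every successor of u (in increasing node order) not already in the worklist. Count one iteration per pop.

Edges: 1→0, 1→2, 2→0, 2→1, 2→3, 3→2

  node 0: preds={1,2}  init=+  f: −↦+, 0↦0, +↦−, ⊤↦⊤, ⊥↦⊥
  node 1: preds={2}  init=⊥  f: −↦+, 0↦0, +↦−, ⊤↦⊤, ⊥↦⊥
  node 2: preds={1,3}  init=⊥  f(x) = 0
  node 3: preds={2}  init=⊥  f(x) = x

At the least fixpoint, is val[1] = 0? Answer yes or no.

yes

Trace (8 dequeues):
  [1] u=0 | in ⊥ | out + | ==
  [2] u=1 | in ⊥ | out ⊥ | ==
  [3] u=2 | in ⊥ | out 0 | prev ⊥ | push {0,1}
  [4] u=3 | in 0 | out 0 | prev ⊥ | push {2}
  [5] u=0 | in 0 | out ⊤ | prev + | push {}
  [6] u=1 | in 0 | out 0 | prev ⊥ | push {0}
  [7] u=2 | in 0 | out 0 | ==
  [8] u=0 | in 0 | out ⊤ | ==

Converged values:
  [0] ⊤
  [1] 0
  [2] 0
  [3] 0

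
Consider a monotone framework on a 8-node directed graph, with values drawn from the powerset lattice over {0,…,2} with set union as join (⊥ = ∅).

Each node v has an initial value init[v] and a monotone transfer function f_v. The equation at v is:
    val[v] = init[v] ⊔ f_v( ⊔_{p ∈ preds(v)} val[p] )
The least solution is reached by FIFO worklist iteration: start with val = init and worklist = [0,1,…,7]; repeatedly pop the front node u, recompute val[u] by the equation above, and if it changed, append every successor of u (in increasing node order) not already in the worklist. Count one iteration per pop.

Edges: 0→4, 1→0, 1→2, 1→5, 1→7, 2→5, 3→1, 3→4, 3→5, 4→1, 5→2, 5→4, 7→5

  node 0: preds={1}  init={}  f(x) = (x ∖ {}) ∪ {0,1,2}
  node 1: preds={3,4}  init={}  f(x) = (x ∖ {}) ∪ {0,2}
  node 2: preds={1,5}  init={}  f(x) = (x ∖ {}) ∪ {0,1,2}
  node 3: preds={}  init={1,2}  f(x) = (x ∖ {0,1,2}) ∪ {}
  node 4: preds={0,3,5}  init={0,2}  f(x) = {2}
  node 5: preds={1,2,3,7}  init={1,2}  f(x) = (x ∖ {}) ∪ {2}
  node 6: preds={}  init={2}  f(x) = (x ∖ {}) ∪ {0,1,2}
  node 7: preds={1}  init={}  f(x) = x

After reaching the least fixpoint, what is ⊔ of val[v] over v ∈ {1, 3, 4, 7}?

Worklist (12 pops):
  #1 pop 0: in={} → {0,1,2} (was {}); enqueue []
  #2 pop 1: in={0,1,2} → {0,1,2} (was {}); enqueue [0]
  #3 pop 2: in={0,1,2} → {0,1,2} (was {}); enqueue []
  #4 pop 3: in={} → {1,2} (no change)
  #5 pop 4: in={0,1,2} → {0,2} (no change)
  #6 pop 5: in={0,1,2} → {0,1,2} (was {1,2}); enqueue [2,4]
  #7 pop 6: in={} → {0,1,2} (was {2}); enqueue []
  #8 pop 7: in={0,1,2} → {0,1,2} (was {}); enqueue [5]
  #9 pop 0: in={0,1,2} → {0,1,2} (no change)
  #10 pop 2: in={0,1,2} → {0,1,2} (no change)
  #11 pop 4: in={0,1,2} → {0,2} (no change)
  #12 pop 5: in={0,1,2} → {0,1,2} (no change)

Fixpoint:
  val[0] = {0,1,2}
  val[1] = {0,1,2}
  val[2] = {0,1,2}
  val[3] = {1,2}
  val[4] = {0,2}
  val[5] = {0,1,2}
  val[6] = {0,1,2}
  val[7] = {0,1,2}

{0,1,2}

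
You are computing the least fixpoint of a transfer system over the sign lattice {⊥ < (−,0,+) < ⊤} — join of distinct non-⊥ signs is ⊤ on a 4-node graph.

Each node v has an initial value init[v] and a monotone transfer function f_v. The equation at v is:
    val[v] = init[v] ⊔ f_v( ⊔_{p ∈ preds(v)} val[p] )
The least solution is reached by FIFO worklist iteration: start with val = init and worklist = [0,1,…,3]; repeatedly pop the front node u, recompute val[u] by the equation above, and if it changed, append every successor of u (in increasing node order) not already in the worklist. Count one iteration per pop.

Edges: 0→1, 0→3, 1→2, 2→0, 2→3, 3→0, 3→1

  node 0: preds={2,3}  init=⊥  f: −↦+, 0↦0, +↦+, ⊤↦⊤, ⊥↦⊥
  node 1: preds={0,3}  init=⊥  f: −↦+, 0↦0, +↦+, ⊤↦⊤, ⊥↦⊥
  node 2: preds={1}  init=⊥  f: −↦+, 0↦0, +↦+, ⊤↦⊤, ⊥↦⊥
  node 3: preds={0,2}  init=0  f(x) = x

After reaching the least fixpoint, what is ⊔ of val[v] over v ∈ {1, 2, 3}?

Worklist (5 pops):
  #1 pop 0: in=0 → 0 (was ⊥); enqueue []
  #2 pop 1: in=0 → 0 (was ⊥); enqueue []
  #3 pop 2: in=0 → 0 (was ⊥); enqueue [0]
  #4 pop 3: in=0 → 0 (no change)
  #5 pop 0: in=0 → 0 (no change)

Fixpoint:
  val[0] = 0
  val[1] = 0
  val[2] = 0
  val[3] = 0

0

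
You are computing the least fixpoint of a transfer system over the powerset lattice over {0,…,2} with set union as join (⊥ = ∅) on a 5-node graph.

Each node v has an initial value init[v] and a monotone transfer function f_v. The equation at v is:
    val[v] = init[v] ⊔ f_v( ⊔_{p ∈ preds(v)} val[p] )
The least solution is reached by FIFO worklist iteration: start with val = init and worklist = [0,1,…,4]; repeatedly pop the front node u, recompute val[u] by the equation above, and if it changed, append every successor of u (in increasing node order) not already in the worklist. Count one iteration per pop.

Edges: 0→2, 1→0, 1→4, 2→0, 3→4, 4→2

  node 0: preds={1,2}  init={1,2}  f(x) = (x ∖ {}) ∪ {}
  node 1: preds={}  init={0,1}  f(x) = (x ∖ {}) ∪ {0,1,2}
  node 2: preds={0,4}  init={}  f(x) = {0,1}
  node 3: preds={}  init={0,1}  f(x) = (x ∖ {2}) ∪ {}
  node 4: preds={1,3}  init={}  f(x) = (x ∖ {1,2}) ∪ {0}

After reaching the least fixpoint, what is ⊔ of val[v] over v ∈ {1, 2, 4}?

{0,1,2}

Worklist (7 pops):
  #1 pop 0: in={0,1} → {0,1,2} (was {1,2}); enqueue []
  #2 pop 1: in={} → {0,1,2} (was {0,1}); enqueue [0]
  #3 pop 2: in={0,1,2} → {0,1} (was {}); enqueue []
  #4 pop 3: in={} → {0,1} (no change)
  #5 pop 4: in={0,1,2} → {0} (was {}); enqueue [2]
  #6 pop 0: in={0,1,2} → {0,1,2} (no change)
  #7 pop 2: in={0,1,2} → {0,1} (no change)

Fixpoint:
  val[0] = {0,1,2}
  val[1] = {0,1,2}
  val[2] = {0,1}
  val[3] = {0,1}
  val[4] = {0}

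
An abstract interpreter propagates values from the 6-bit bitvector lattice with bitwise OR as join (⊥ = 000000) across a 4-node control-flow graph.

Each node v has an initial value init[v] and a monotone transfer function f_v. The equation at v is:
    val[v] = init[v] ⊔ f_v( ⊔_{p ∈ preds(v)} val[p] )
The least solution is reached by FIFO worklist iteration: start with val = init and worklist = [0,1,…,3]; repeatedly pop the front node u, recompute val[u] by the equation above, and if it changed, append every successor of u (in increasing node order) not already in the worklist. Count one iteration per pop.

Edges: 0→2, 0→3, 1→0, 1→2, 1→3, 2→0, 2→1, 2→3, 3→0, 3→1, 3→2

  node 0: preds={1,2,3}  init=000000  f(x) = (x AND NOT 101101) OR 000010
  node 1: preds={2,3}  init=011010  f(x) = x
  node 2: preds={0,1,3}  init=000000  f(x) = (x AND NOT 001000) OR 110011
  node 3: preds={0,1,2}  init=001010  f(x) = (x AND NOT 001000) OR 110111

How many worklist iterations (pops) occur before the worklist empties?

10

Trace (10 dequeues):
  [1] u=0 | in 011010 | out 010010 | prev 000000 | push {}
  [2] u=1 | in 001010 | out 011010 | ==
  [3] u=2 | in 011010 | out 110011 | prev 000000 | push {0,1}
  [4] u=3 | in 111011 | out 111111 | prev 001010 | push {2}
  [5] u=0 | in 111111 | out 010010 | ==
  [6] u=1 | in 111111 | out 111111 | prev 011010 | push {0,3}
  [7] u=2 | in 111111 | out 110111 | prev 110011 | push {1}
  [8] u=0 | in 111111 | out 010010 | ==
  [9] u=3 | in 111111 | out 111111 | ==
  [10] u=1 | in 111111 | out 111111 | ==

Converged values:
  [0] 010010
  [1] 111111
  [2] 110111
  [3] 111111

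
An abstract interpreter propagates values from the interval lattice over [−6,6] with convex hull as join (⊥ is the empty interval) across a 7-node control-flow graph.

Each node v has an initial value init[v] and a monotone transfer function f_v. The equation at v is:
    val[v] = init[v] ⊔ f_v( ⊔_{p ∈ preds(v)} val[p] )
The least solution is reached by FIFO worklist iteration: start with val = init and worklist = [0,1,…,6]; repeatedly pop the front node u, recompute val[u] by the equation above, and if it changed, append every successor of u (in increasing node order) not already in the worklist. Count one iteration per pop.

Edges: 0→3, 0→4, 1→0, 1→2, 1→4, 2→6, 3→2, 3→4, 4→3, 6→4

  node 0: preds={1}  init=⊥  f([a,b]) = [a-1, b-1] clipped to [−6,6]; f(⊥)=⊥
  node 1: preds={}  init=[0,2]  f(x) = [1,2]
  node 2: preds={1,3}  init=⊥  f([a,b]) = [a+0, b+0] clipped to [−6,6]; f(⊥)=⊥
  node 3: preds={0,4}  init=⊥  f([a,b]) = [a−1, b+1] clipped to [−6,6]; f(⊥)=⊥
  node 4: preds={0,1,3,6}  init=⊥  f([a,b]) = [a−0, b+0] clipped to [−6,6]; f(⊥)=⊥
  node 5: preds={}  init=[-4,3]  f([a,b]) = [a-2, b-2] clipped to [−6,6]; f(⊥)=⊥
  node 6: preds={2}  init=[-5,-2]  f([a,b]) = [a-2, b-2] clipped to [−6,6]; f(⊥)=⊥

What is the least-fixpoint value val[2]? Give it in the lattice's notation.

[-6,6]

Worklist (27 pops):
  #1 pop 0: in=[0,2] → [-1,1] (was ⊥); enqueue []
  #2 pop 1: in=⊥ → [0,2] (no change)
  #3 pop 2: in=[0,2] → [0,2] (was ⊥); enqueue []
  #4 pop 3: in=[-1,1] → [-2,2] (was ⊥); enqueue [2]
  #5 pop 4: in=[-5,2] → [-5,2] (was ⊥); enqueue [3]
  #6 pop 5: in=⊥ → [-4,3] (no change)
  #7 pop 6: in=[0,2] → [-5,0] (was [-5,-2]); enqueue [4]
  #8 pop 2: in=[-2,2] → [-2,2] (was [0,2]); enqueue [6]
  #9 pop 3: in=[-5,2] → [-6,3] (was [-2,2]); enqueue [2]
  #10 pop 4: in=[-6,3] → [-6,3] (was [-5,2]); enqueue [3]
  #11 pop 6: in=[-2,2] → [-5,0] (no change)
  #12 pop 2: in=[-6,3] → [-6,3] (was [-2,2]); enqueue [6]
  #13 pop 3: in=[-6,3] → [-6,4] (was [-6,3]); enqueue [2,4]
  #14 pop 6: in=[-6,3] → [-6,1] (was [-5,0]); enqueue []
  #15 pop 2: in=[-6,4] → [-6,4] (was [-6,3]); enqueue [6]
  #16 pop 4: in=[-6,4] → [-6,4] (was [-6,3]); enqueue [3]
  #17 pop 6: in=[-6,4] → [-6,2] (was [-6,1]); enqueue [4]
  #18 pop 3: in=[-6,4] → [-6,5] (was [-6,4]); enqueue [2]
  #19 pop 4: in=[-6,5] → [-6,5] (was [-6,4]); enqueue [3]
  #20 pop 2: in=[-6,5] → [-6,5] (was [-6,4]); enqueue [6]
  #21 pop 3: in=[-6,5] → [-6,6] (was [-6,5]); enqueue [2,4]
  #22 pop 6: in=[-6,5] → [-6,3] (was [-6,2]); enqueue []
  #23 pop 2: in=[-6,6] → [-6,6] (was [-6,5]); enqueue [6]
  #24 pop 4: in=[-6,6] → [-6,6] (was [-6,5]); enqueue [3]
  #25 pop 6: in=[-6,6] → [-6,4] (was [-6,3]); enqueue [4]
  #26 pop 3: in=[-6,6] → [-6,6] (no change)
  #27 pop 4: in=[-6,6] → [-6,6] (no change)

Fixpoint:
  val[0] = [-1,1]
  val[1] = [0,2]
  val[2] = [-6,6]
  val[3] = [-6,6]
  val[4] = [-6,6]
  val[5] = [-4,3]
  val[6] = [-6,4]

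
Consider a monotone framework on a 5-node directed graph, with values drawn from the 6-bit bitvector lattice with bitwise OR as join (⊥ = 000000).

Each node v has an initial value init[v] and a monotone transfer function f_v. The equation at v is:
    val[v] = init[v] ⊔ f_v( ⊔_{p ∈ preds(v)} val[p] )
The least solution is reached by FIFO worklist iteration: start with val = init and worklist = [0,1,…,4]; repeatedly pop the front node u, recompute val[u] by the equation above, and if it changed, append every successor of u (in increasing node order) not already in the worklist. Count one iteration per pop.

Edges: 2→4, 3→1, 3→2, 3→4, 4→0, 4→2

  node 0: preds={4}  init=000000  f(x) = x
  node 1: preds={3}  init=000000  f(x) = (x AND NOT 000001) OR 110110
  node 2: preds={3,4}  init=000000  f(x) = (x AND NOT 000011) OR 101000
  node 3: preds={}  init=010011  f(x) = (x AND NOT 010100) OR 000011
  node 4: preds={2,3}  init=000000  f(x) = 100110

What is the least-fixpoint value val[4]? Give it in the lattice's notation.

100110

Worklist (8 pops):
  #1 pop 0: in=000000 → 000000 (no change)
  #2 pop 1: in=010011 → 110110 (was 000000); enqueue []
  #3 pop 2: in=010011 → 111000 (was 000000); enqueue []
  #4 pop 3: in=000000 → 010011 (no change)
  #5 pop 4: in=111011 → 100110 (was 000000); enqueue [0,2]
  #6 pop 0: in=100110 → 100110 (was 000000); enqueue []
  #7 pop 2: in=110111 → 111100 (was 111000); enqueue [4]
  #8 pop 4: in=111111 → 100110 (no change)

Fixpoint:
  val[0] = 100110
  val[1] = 110110
  val[2] = 111100
  val[3] = 010011
  val[4] = 100110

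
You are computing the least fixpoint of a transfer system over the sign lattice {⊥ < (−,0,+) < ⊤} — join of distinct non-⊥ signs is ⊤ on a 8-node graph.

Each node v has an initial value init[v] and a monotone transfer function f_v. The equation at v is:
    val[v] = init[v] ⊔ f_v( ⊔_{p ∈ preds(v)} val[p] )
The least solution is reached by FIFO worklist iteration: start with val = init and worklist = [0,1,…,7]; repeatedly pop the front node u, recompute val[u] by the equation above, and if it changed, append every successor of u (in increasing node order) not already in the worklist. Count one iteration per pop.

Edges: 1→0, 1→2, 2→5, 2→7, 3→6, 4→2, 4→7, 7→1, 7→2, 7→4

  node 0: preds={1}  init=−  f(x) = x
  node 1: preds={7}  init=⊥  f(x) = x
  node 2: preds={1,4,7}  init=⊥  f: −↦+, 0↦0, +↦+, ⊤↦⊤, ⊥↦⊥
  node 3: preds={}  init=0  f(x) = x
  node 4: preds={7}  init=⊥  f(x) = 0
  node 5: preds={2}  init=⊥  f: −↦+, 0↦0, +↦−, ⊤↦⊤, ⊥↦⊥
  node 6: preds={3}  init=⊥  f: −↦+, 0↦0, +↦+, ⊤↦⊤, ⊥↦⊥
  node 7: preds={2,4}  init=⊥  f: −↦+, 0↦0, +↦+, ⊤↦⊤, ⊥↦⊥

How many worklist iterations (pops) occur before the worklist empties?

Worklist (15 pops):
  #1 pop 0: in=⊥ → − (no change)
  #2 pop 1: in=⊥ → ⊥ (no change)
  #3 pop 2: in=⊥ → ⊥ (no change)
  #4 pop 3: in=⊥ → 0 (no change)
  #5 pop 4: in=⊥ → 0 (was ⊥); enqueue [2]
  #6 pop 5: in=⊥ → ⊥ (no change)
  #7 pop 6: in=0 → 0 (was ⊥); enqueue []
  #8 pop 7: in=0 → 0 (was ⊥); enqueue [1,4]
  #9 pop 2: in=0 → 0 (was ⊥); enqueue [5,7]
  #10 pop 1: in=0 → 0 (was ⊥); enqueue [0,2]
  #11 pop 4: in=0 → 0 (no change)
  #12 pop 5: in=0 → 0 (was ⊥); enqueue []
  #13 pop 7: in=0 → 0 (no change)
  #14 pop 0: in=0 → ⊤ (was −); enqueue []
  #15 pop 2: in=0 → 0 (no change)

Fixpoint:
  val[0] = ⊤
  val[1] = 0
  val[2] = 0
  val[3] = 0
  val[4] = 0
  val[5] = 0
  val[6] = 0
  val[7] = 0

15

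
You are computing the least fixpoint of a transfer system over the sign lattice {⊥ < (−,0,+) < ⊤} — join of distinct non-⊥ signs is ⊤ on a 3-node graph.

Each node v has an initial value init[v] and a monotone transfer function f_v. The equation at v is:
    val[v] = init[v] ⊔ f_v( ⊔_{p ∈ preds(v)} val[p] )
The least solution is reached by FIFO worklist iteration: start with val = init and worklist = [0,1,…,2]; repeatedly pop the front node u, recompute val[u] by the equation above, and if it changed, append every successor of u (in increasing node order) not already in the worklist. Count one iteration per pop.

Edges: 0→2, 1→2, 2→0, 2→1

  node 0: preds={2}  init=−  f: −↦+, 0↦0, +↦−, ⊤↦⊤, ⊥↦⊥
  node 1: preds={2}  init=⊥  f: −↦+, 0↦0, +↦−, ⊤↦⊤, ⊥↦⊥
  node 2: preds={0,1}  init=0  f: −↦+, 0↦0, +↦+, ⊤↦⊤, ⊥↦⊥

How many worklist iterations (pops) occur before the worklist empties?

6

Worklist (6 pops):
  #1 pop 0: in=0 → ⊤ (was −); enqueue []
  #2 pop 1: in=0 → 0 (was ⊥); enqueue []
  #3 pop 2: in=⊤ → ⊤ (was 0); enqueue [0,1]
  #4 pop 0: in=⊤ → ⊤ (no change)
  #5 pop 1: in=⊤ → ⊤ (was 0); enqueue [2]
  #6 pop 2: in=⊤ → ⊤ (no change)

Fixpoint:
  val[0] = ⊤
  val[1] = ⊤
  val[2] = ⊤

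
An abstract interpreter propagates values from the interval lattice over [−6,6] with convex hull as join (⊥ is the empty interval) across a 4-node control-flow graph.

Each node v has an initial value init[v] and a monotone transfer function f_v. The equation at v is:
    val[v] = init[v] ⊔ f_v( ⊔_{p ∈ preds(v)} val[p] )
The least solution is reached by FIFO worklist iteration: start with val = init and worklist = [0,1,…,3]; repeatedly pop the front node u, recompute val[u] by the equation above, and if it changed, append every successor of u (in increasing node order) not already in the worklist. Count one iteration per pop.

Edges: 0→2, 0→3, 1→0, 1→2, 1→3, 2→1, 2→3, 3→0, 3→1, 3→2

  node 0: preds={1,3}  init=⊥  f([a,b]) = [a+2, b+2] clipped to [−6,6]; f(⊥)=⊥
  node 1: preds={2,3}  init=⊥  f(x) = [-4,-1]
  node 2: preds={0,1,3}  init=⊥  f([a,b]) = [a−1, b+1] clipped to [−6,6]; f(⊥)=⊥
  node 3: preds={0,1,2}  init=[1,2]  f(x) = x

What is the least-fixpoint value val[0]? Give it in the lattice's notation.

Worklist (12 pops):
  #1 pop 0: in=[1,2] → [3,4] (was ⊥); enqueue []
  #2 pop 1: in=[1,2] → [-4,-1] (was ⊥); enqueue [0]
  #3 pop 2: in=[-4,4] → [-5,5] (was ⊥); enqueue [1]
  #4 pop 3: in=[-5,5] → [-5,5] (was [1,2]); enqueue [2]
  #5 pop 0: in=[-5,5] → [-3,6] (was [3,4]); enqueue [3]
  #6 pop 1: in=[-5,5] → [-4,-1] (no change)
  #7 pop 2: in=[-5,6] → [-6,6] (was [-5,5]); enqueue [1]
  #8 pop 3: in=[-6,6] → [-6,6] (was [-5,5]); enqueue [0,2]
  #9 pop 1: in=[-6,6] → [-4,-1] (no change)
  #10 pop 0: in=[-6,6] → [-4,6] (was [-3,6]); enqueue [3]
  #11 pop 2: in=[-6,6] → [-6,6] (no change)
  #12 pop 3: in=[-6,6] → [-6,6] (no change)

Fixpoint:
  val[0] = [-4,6]
  val[1] = [-4,-1]
  val[2] = [-6,6]
  val[3] = [-6,6]

[-4,6]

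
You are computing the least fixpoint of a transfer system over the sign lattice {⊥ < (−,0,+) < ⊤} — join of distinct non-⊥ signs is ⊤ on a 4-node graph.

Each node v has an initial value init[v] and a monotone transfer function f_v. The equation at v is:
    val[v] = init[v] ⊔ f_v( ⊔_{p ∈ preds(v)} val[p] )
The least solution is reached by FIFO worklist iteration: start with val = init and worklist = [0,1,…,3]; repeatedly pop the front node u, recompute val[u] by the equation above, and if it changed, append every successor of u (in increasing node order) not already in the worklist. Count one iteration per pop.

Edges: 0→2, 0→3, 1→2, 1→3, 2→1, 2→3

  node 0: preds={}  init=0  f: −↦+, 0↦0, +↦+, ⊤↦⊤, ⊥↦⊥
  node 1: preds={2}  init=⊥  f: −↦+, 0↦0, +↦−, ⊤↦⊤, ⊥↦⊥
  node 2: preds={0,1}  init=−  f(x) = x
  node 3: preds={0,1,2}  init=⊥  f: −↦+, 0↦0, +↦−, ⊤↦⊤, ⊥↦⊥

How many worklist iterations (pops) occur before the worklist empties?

Iteration log — 7 steps:
  step 1. node 0  ⊔preds=⊥  new=0  stable
  step 2. node 1  ⊔preds=−  new=+  old=⊥  +wl: 
  step 3. node 2  ⊔preds=⊤  new=⊤  old=−  +wl: 1
  step 4. node 3  ⊔preds=⊤  new=⊤  old=⊥  +wl: 
  step 5. node 1  ⊔preds=⊤  new=⊤  old=+  +wl: 2,3
  step 6. node 2  ⊔preds=⊤  new=⊤  stable
  step 7. node 3  ⊔preds=⊤  new=⊤  stable

Least fixpoint reached:
  node 0: 0
  node 1: ⊤
  node 2: ⊤
  node 3: ⊤

7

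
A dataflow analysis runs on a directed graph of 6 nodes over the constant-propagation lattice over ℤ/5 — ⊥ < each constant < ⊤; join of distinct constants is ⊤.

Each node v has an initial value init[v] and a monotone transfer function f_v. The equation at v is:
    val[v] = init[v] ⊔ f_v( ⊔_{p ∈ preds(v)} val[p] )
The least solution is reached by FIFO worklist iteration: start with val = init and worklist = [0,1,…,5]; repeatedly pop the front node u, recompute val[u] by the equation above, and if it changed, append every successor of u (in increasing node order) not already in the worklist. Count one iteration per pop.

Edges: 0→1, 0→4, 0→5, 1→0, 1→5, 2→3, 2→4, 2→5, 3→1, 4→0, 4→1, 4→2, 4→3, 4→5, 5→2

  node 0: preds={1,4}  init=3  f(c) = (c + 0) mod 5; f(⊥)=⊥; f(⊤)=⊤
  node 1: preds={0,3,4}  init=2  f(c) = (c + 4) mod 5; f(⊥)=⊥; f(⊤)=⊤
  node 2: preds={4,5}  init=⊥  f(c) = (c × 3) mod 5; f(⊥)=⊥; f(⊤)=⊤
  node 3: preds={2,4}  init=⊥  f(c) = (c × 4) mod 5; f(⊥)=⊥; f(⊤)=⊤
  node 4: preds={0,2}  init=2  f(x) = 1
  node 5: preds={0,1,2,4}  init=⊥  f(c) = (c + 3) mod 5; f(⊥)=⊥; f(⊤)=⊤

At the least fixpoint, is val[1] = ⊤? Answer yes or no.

yes

Iteration log — 12 steps:
  step 1. node 0  ⊔preds=2  new=⊤  old=3  +wl: 
  step 2. node 1  ⊔preds=⊤  new=⊤  old=2  +wl: 0
  step 3. node 2  ⊔preds=2  new=1  old=⊥  +wl: 
  step 4. node 3  ⊔preds=⊤  new=⊤  old=⊥  +wl: 1
  step 5. node 4  ⊔preds=⊤  new=⊤  old=2  +wl: 2,3
  step 6. node 5  ⊔preds=⊤  new=⊤  old=⊥  +wl: 
  step 7. node 0  ⊔preds=⊤  new=⊤  stable
  step 8. node 1  ⊔preds=⊤  new=⊤  stable
  step 9. node 2  ⊔preds=⊤  new=⊤  old=1  +wl: 4,5
  step 10. node 3  ⊔preds=⊤  new=⊤  stable
  step 11. node 4  ⊔preds=⊤  new=⊤  stable
  step 12. node 5  ⊔preds=⊤  new=⊤  stable

Least fixpoint reached:
  node 0: ⊤
  node 1: ⊤
  node 2: ⊤
  node 3: ⊤
  node 4: ⊤
  node 5: ⊤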